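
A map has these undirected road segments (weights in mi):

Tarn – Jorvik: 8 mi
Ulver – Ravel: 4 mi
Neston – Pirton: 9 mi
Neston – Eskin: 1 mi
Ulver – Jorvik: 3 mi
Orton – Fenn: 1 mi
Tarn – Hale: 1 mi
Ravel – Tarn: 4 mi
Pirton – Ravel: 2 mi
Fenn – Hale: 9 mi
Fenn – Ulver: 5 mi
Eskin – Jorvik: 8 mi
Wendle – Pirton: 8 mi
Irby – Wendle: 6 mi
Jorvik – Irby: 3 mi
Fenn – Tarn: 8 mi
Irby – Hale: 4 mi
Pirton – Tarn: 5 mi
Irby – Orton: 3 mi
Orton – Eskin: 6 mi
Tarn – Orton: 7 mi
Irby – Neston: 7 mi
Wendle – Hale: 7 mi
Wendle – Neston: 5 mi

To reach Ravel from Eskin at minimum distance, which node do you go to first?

Compare a few routes:
Eskin–Jorvik–Ulver–Ravel: 8+3+4 = 15
Eskin–Neston–Pirton–Ravel: 1+9+2 = 12
Cheapest is Eskin–Neston–Pirton–Ravel at 12 mi.
So from Eskin the first move is to Neston.

Neston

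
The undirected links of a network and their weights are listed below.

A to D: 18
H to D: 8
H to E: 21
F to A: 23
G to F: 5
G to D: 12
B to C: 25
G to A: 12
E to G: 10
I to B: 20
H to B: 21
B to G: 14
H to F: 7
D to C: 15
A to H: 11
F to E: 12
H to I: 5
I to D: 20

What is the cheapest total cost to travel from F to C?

Compare a few routes:
F–H–D–C: 7+8+15 = 30
F–H–I–D–C: 7+5+20+15 = 47
F–G–D–C: 5+12+15 = 32
F–G–B–C: 5+14+25 = 44
The minimum is 30 via F–H–D–C.

30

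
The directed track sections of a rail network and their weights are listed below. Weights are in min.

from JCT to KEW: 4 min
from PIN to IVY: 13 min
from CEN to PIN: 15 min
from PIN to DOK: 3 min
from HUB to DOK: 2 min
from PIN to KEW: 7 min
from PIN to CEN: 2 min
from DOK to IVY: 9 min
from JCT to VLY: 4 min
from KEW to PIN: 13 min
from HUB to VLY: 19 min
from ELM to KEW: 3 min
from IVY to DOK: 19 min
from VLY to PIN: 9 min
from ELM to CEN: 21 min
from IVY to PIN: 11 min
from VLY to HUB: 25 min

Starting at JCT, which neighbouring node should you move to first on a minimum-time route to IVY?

VLY

Candidate routes:
JCT → VLY → PIN → IVY: 4+9+13 = 26
JCT → VLY → PIN → DOK → IVY: 4+9+3+9 = 25
JCT → KEW → PIN → DOK → IVY: 4+13+3+9 = 29
The minimum is 25 min via JCT → VLY → PIN → DOK → IVY.
So from JCT the first move is to VLY.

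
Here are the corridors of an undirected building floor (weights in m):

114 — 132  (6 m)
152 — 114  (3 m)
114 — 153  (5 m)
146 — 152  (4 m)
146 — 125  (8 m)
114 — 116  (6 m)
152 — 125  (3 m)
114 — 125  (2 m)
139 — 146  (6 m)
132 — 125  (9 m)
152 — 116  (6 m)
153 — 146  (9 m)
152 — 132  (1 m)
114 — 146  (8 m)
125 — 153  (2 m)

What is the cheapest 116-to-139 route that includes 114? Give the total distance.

19 m

Shortest 116→114: 116–114 = 6
Shortest 114→139: 114–152–146–139 = 13
Total via 114: 6 + 13 = 19 m.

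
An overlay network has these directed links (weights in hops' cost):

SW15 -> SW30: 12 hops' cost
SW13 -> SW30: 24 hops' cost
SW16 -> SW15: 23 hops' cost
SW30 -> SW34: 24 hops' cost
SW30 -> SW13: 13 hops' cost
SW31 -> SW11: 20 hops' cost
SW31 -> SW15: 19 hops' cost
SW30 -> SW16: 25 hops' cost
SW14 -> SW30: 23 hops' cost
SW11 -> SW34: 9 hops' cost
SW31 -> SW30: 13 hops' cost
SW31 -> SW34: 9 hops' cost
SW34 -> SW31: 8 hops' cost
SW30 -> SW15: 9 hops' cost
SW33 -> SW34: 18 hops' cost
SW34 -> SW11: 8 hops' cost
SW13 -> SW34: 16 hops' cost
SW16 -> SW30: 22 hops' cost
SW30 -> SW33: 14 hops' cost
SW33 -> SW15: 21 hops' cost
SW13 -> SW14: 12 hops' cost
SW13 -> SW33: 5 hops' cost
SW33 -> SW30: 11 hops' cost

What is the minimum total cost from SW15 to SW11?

44 hops' cost

Settle nodes by increasing distance from SW15:
SW15: 0
SW30: 12  (via SW15)
SW13: 25  (via SW30)
SW33: 26  (via SW30)
SW34: 36  (via SW30)
SW16: 37  (via SW30)
SW14: 37  (via SW13)
SW11: 44  (via SW34)
Shortest route: SW15 → SW30 → SW34 → SW11 = 44 hops' cost.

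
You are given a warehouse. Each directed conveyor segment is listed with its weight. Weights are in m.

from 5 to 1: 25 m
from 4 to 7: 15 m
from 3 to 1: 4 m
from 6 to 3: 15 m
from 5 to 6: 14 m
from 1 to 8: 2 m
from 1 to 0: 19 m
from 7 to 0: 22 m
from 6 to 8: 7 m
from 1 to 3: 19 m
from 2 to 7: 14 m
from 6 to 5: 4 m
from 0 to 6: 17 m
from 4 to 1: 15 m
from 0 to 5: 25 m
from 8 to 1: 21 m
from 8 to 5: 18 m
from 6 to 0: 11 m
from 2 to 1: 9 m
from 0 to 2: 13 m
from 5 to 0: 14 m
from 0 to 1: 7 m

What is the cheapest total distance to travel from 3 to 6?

Running Dijkstra from 3:
3: 0
1: 4  (via 3)
8: 6  (via 1)
0: 23  (via 1)
5: 24  (via 8)
2: 36  (via 0)
6: 38  (via 5)
Shortest route: 3 → 1 → 8 → 5 → 6 = 38 m.

38 m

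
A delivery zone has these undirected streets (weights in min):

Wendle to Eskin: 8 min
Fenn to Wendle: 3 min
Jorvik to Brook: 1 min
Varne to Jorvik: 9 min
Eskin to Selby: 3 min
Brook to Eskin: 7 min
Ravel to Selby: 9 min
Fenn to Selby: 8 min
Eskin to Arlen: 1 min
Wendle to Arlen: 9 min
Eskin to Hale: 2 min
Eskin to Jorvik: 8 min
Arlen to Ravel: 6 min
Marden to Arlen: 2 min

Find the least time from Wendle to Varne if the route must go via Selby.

31 min

Shortest Wendle→Selby: Wendle–Fenn–Selby = 11
Shortest Selby→Varne: Selby–Eskin–Jorvik–Varne = 20
Total via Selby: 11 + 20 = 31 min.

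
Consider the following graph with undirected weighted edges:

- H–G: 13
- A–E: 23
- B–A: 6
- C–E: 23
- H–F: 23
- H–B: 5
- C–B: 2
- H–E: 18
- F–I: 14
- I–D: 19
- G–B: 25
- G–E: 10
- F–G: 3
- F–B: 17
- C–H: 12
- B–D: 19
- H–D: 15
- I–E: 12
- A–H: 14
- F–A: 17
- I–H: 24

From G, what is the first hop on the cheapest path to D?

H

Candidate routes:
G–F–I–D: 3+14+19 = 36
G–F–B–D: 3+17+19 = 39
G–H–B–D: 13+5+19 = 37
G–H–D: 13+15 = 28
The minimum is 28 via G–H–D.
So from G the first move is to H.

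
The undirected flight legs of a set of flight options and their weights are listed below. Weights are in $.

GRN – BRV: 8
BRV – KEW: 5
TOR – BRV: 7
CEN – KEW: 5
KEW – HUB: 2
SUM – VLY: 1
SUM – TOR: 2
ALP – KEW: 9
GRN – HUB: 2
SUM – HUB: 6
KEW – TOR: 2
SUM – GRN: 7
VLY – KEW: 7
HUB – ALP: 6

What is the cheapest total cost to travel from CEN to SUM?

Compare a few routes:
CEN → KEW → TOR → SUM: 5+2+2 = 9
CEN → KEW → VLY → SUM: 5+7+1 = 13
The minimum is $9 via CEN → KEW → TOR → SUM.

$9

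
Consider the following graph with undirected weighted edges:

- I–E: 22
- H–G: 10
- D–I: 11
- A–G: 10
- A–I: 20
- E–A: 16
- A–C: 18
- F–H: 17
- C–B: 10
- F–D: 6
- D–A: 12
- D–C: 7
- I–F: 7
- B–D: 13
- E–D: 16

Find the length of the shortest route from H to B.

Settle nodes by increasing distance from H:
H: 0
G: 10  (via H)
F: 17  (via H)
A: 20  (via G)
D: 23  (via F)
I: 24  (via F)
C: 30  (via D)
B: 36  (via D)
Shortest route: H–F–D–B = 36.

36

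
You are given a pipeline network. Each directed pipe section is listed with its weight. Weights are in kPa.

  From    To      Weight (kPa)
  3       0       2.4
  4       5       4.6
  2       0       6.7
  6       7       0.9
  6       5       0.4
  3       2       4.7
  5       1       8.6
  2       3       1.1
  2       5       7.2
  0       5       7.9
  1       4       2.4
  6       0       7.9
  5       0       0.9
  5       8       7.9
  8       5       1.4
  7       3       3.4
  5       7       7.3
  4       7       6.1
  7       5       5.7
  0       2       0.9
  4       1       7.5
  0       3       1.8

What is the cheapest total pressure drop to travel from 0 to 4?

Running Dijkstra from 0:
0: 0
2: 0.9  (via 0)
3: 1.8  (via 0)
5: 7.9  (via 0)
7: 15.2  (via 5)
8: 15.8  (via 5)
1: 16.5  (via 5)
4: 18.9  (via 1)
Shortest route: 0 → 5 → 1 → 4 = 18.9 kPa.

18.9 kPa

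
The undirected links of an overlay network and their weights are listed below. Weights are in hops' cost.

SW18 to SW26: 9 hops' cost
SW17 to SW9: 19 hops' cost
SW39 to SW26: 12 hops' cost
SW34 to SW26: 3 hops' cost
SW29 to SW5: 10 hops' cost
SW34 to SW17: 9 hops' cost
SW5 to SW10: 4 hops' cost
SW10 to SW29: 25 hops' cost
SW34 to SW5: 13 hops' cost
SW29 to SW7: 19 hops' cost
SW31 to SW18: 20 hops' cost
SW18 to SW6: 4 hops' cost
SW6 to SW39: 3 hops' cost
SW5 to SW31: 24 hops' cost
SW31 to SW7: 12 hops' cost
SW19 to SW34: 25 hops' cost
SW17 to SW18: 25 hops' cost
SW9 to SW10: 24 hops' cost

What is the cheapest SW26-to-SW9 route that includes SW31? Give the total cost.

Shortest SW26→SW31: SW26–SW18–SW31 = 29
Shortest SW31→SW9: SW31–SW5–SW10–SW9 = 52
Total via SW31: 29 + 52 = 81 hops' cost.

81 hops' cost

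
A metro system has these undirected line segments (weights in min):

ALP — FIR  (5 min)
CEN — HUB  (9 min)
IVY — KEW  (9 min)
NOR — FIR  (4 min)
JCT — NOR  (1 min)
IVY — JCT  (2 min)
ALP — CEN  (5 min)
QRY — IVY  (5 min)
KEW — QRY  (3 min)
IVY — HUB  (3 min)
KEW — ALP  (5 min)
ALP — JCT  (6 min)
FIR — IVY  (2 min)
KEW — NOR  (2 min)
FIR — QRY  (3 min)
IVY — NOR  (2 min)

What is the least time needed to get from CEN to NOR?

12 min

Shortest distances from CEN:
CEN: 0
ALP: 5  (via CEN)
HUB: 9  (via CEN)
KEW: 10  (via ALP)
FIR: 10  (via ALP)
JCT: 11  (via ALP)
IVY: 12  (via HUB)
NOR: 12  (via KEW)
Shortest route: CEN–ALP–KEW–NOR = 12 min.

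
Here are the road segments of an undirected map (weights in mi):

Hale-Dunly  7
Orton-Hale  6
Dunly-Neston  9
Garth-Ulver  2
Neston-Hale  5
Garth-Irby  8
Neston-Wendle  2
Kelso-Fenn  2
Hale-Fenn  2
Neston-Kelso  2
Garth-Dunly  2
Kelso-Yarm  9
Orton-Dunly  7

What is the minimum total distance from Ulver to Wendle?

15 mi

Compare a few routes:
Ulver → Garth → Dunly → Hale → Neston → Wendle: 2+2+7+5+2 = 18
Ulver → Garth → Dunly → Neston → Wendle: 2+2+9+2 = 15
Cheapest is Ulver → Garth → Dunly → Neston → Wendle at 15 mi.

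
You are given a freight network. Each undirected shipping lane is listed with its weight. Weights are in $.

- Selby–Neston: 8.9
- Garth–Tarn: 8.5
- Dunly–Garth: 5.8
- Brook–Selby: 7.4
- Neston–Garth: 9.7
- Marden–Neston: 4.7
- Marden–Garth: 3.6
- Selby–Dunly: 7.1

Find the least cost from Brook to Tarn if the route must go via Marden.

Best Brook to Marden: Brook → Selby → Neston → Marden costing 21
Best Marden to Tarn: Marden → Garth → Tarn costing 12.1
Total via Marden: 21 + 12.1 = $33.1.

$33.1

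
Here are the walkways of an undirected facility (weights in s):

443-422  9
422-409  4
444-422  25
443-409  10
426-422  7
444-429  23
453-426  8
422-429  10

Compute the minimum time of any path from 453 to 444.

40 s

Running Dijkstra from 453:
453: 0
426: 8  (via 453)
422: 15  (via 426)
409: 19  (via 422)
443: 24  (via 422)
429: 25  (via 422)
444: 40  (via 422)
Shortest route: 453–426–422–444 = 40 s.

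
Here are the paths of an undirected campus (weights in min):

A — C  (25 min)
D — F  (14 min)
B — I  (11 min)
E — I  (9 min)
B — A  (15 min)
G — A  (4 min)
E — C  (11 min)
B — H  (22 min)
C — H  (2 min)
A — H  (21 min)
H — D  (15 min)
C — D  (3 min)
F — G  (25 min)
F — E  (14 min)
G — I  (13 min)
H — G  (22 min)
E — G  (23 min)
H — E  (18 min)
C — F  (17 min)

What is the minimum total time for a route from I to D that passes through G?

Shortest I→G: I–G = 13
Best G to D: G–H–C–D costing 27
Total via G: 13 + 27 = 40 min.

40 min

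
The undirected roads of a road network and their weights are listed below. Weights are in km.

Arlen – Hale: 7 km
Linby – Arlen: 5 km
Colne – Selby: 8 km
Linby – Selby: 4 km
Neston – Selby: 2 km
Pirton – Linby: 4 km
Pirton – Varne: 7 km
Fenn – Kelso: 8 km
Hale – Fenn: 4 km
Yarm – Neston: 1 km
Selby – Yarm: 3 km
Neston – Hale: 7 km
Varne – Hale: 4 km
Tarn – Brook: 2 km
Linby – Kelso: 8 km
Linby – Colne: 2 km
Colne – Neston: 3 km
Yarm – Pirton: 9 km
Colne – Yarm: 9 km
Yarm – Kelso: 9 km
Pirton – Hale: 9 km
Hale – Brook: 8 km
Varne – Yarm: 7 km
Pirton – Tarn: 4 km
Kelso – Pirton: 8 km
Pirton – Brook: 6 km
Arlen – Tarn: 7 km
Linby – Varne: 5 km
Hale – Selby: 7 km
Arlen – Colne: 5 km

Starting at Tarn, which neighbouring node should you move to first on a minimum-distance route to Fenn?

Brook

Candidate routes:
Tarn–Pirton–Varne–Hale–Fenn: 4+7+4+4 = 19
Tarn–Pirton–Hale–Fenn: 4+9+4 = 17
Tarn–Arlen–Hale–Fenn: 7+7+4 = 18
Tarn–Brook–Hale–Fenn: 2+8+4 = 14
The minimum is 14 km via Tarn–Brook–Hale–Fenn.
So from Tarn the first move is to Brook.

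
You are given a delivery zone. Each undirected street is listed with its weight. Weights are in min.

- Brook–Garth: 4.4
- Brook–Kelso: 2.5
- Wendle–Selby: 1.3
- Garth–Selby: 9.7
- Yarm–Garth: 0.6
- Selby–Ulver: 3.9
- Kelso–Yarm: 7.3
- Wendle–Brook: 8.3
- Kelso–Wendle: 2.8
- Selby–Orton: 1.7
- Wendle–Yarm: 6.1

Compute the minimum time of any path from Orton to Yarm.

Compare a few routes:
Orton → Selby → Wendle → Yarm: 1.7+1.3+6.1 = 9.1
Orton → Selby → Wendle → Kelso → Yarm: 1.7+1.3+2.8+7.3 = 13.1
Orton → Selby → Garth → Yarm: 1.7+9.7+0.6 = 12
The minimum is 9.1 min via Orton → Selby → Wendle → Yarm.

9.1 min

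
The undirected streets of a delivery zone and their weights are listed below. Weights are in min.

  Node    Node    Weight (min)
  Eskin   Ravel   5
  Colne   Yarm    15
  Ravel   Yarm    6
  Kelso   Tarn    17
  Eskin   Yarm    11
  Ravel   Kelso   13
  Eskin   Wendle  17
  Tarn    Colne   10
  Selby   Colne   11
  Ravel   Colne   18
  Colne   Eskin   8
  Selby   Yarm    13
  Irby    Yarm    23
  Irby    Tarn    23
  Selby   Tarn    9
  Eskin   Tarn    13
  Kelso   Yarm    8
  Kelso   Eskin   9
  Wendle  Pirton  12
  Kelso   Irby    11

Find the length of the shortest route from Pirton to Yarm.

40 min

Running Dijkstra from Pirton:
Pirton: 0
Wendle: 12  (via Pirton)
Eskin: 29  (via Wendle)
Ravel: 34  (via Eskin)
Colne: 37  (via Eskin)
Kelso: 38  (via Eskin)
Yarm: 40  (via Eskin)
Shortest route: Pirton → Wendle → Eskin → Yarm = 40 min.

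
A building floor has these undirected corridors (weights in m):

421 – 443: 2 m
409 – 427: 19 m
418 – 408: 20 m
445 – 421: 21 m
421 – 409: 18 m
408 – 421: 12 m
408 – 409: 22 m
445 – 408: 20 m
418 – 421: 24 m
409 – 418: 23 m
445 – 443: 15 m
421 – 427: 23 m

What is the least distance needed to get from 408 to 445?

Compare a few routes:
408 - 421 - 443 - 445: 12+2+15 = 29
408 - 445: 20 = 20
The minimum is 20 m via 408 - 445.

20 m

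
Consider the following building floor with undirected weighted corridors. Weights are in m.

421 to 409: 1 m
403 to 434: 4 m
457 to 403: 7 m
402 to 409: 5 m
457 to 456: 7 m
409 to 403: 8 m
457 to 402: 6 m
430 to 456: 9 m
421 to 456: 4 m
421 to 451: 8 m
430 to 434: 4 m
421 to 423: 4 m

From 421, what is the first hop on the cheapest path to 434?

409

Compare a few routes:
421–456–457–403–434: 4+7+7+4 = 22
421–409–403–434: 1+8+4 = 13
421–409–402–457–403–434: 1+5+6+7+4 = 23
421–456–430–434: 4+9+4 = 17
Cheapest is 421–409–403–434 at 13 m.
So from 421 the first move is to 409.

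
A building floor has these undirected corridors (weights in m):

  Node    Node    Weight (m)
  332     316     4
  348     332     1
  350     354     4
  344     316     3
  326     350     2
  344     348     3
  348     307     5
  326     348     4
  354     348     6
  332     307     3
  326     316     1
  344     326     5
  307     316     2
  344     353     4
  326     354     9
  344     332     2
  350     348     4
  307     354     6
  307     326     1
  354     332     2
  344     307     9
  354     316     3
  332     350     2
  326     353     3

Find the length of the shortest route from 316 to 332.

4 m

Enumerating some paths:
316–354–332: 3+2 = 5
316–326–307–332: 1+1+3 = 5
316–326–350–332: 1+2+2 = 5
316–332: 4 = 4
The minimum is 4 m via 316–332.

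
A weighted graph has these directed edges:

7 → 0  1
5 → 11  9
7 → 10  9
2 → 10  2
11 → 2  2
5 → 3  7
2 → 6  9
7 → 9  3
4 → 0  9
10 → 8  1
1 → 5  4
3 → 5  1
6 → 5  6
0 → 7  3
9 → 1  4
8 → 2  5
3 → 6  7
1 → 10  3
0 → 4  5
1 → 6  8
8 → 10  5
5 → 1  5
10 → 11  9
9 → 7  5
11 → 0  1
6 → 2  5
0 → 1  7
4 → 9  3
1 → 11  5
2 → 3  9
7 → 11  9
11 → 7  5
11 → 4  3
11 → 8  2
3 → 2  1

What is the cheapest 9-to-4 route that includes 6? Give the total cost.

Best 9 to 6: 9–1–6 costing 12
Best 6 to 4: 6–5–11–4 costing 18
Total via 6: 12 + 18 = 30.

30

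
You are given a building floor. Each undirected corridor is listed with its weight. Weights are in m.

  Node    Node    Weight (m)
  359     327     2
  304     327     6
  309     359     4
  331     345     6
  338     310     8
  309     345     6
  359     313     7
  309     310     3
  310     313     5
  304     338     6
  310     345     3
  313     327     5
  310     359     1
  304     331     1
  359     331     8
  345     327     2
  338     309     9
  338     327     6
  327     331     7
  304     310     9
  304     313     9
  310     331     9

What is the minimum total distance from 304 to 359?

8 m

Compare a few routes:
304–331–327–359: 1+7+2 = 10
304–331–359: 1+8 = 9
304–327–359: 6+2 = 8
304–310–359: 9+1 = 10
Cheapest is 304–327–359 at 8 m.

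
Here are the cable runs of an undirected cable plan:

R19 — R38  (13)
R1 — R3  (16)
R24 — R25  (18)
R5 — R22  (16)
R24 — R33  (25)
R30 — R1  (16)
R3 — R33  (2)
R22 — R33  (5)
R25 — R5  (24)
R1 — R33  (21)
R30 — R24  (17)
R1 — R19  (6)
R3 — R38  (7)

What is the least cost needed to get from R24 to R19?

39

Settle nodes by increasing distance from R24:
R24: 0
R30: 17  (via R24)
R25: 18  (via R24)
R33: 25  (via R24)
R3: 27  (via R33)
R22: 30  (via R33)
R1: 33  (via R30)
R38: 34  (via R3)
R19: 39  (via R1)
Shortest route: R24–R30–R1–R19 = 39.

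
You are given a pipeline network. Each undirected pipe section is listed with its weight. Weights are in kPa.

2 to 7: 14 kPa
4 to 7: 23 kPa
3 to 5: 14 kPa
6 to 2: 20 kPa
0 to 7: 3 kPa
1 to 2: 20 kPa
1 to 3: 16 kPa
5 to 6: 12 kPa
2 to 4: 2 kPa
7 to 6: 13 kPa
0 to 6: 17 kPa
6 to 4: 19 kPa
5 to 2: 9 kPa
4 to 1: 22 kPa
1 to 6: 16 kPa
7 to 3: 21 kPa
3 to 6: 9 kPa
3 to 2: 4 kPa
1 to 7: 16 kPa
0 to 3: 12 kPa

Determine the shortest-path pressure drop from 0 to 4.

18 kPa

Enumerating some paths:
0 → 7 → 2 → 4: 3+14+2 = 19
0 → 3 → 2 → 4: 12+4+2 = 18
The minimum is 18 kPa via 0 → 3 → 2 → 4.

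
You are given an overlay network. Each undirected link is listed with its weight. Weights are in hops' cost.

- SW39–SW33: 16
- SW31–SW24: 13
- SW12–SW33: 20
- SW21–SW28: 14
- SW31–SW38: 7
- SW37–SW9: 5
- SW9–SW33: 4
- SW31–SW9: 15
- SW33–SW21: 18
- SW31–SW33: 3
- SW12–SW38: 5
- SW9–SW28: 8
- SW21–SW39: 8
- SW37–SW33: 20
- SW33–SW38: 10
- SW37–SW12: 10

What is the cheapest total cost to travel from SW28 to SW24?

Shortest distances from SW28:
SW28: 0
SW9: 8  (via SW28)
SW33: 12  (via SW9)
SW37: 13  (via SW9)
SW21: 14  (via SW28)
SW31: 15  (via SW33)
SW39: 22  (via SW21)
SW38: 22  (via SW33)
SW12: 23  (via SW37)
SW24: 28  (via SW31)
Shortest route: SW28 → SW9 → SW33 → SW31 → SW24 = 28 hops' cost.

28 hops' cost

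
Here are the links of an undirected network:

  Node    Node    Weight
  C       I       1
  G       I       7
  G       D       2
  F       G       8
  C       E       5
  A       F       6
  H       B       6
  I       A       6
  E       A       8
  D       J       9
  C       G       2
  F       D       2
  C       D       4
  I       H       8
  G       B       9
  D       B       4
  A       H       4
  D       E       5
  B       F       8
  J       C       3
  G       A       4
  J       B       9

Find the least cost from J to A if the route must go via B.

19

Best J to B: J → B costing 9
Shortest B→A: B → D → G → A = 10
Total via B: 9 + 10 = 19.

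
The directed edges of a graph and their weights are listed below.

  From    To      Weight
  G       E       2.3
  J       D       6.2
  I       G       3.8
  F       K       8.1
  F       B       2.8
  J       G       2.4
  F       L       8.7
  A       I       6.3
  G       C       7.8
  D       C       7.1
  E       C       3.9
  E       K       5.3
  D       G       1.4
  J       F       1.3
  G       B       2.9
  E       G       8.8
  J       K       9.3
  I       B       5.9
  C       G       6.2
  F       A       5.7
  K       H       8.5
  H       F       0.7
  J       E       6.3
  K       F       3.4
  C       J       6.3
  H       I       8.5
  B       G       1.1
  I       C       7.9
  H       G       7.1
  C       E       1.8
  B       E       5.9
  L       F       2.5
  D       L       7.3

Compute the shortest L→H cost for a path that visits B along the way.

22.5

Shortest L→B: L–F–B = 5.3
Best B to H: B–G–E–K–H costing 17.2
Total via B: 5.3 + 17.2 = 22.5.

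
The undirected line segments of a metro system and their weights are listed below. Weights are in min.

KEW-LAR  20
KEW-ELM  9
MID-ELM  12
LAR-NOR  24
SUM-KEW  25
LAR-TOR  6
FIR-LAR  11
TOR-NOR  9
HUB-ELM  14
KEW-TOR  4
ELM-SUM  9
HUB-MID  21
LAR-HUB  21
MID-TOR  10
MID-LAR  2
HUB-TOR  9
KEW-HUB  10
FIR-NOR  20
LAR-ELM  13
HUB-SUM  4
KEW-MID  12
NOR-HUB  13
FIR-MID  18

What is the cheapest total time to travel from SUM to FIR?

30 min

Compare a few routes:
SUM–ELM–LAR–FIR: 9+13+11 = 33
SUM–HUB–TOR–LAR–FIR: 4+9+6+11 = 30
Cheapest is SUM–HUB–TOR–LAR–FIR at 30 min.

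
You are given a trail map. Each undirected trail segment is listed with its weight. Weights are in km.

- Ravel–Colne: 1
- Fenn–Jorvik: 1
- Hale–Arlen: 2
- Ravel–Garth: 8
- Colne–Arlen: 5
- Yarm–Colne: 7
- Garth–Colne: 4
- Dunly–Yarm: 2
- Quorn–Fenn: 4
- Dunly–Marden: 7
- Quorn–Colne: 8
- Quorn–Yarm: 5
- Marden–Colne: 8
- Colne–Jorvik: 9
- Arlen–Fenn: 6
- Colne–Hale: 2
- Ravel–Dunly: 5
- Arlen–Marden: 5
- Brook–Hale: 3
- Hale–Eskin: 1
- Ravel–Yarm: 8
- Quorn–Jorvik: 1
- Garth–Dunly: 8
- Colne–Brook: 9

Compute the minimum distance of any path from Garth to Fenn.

14 km

Running Dijkstra from Garth:
Garth: 0
Colne: 4  (via Garth)
Ravel: 5  (via Colne)
Hale: 6  (via Colne)
Eskin: 7  (via Hale)
Arlen: 8  (via Hale)
Dunly: 8  (via Garth)
Brook: 9  (via Hale)
Yarm: 10  (via Dunly)
Quorn: 12  (via Colne)
Marden: 12  (via Colne)
Jorvik: 13  (via Colne)
Fenn: 14  (via Arlen)
Shortest route: Garth → Colne → Hale → Arlen → Fenn = 14 km.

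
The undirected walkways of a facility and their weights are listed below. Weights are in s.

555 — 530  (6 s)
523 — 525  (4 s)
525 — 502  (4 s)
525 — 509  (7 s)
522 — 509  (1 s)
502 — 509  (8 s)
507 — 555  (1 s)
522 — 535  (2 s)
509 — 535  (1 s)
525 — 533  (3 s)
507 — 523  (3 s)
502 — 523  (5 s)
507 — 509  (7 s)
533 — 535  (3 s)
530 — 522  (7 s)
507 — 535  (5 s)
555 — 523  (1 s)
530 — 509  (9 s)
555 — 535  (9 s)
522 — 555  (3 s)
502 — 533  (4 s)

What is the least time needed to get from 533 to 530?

Shortest distances from 533:
533: 0
535: 3  (via 533)
525: 3  (via 533)
509: 4  (via 535)
502: 4  (via 533)
522: 5  (via 535)
523: 7  (via 525)
507: 8  (via 535)
555: 8  (via 522)
530: 12  (via 522)
Shortest route: 533 → 535 → 522 → 530 = 12 s.

12 s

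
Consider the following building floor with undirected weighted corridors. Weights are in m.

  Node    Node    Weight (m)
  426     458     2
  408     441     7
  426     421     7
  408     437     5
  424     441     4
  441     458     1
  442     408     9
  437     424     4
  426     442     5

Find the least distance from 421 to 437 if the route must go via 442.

Shortest 421→442: 421–426–442 = 12
Best 442 to 437: 442–408–437 costing 14
Total via 442: 12 + 14 = 26 m.

26 m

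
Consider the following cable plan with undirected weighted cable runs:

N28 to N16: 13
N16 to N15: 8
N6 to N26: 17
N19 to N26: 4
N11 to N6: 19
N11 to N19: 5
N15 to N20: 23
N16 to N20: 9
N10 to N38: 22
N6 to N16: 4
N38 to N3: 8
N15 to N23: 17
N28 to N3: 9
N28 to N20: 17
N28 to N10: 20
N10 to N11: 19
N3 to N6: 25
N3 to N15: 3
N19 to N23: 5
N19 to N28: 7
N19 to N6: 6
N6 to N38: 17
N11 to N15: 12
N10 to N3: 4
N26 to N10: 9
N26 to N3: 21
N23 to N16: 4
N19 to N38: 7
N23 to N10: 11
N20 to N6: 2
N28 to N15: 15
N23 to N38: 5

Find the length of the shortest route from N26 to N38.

Shortest distances from N26:
N26: 0
N19: 4  (via N26)
N10: 9  (via N26)
N11: 9  (via N19)
N23: 9  (via N19)
N6: 10  (via N19)
N38: 11  (via N19)
Shortest route: N26–N19–N38 = 11.

11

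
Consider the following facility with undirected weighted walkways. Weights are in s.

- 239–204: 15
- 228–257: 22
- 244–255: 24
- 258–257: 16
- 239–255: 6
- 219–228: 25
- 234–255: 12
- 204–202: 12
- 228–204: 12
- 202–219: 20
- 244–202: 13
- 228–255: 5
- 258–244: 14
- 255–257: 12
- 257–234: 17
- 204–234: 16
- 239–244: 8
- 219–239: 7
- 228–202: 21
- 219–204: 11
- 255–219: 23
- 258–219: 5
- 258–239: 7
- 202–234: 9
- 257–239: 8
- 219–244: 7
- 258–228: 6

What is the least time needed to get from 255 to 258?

11 s

Shortest distances from 255:
255: 0
228: 5  (via 255)
239: 6  (via 255)
258: 11  (via 228)
Shortest route: 255 → 228 → 258 = 11 s.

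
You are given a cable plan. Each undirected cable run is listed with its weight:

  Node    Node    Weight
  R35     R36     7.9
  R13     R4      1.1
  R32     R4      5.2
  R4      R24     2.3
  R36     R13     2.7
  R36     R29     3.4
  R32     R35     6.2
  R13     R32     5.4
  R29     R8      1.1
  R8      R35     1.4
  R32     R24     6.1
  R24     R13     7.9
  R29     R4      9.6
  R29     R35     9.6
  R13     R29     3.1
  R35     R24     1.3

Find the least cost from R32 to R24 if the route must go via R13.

8.8

Shortest R32→R13: R32 → R13 = 5.4
Shortest R13→R24: R13 → R4 → R24 = 3.4
Total via R13: 5.4 + 3.4 = 8.8.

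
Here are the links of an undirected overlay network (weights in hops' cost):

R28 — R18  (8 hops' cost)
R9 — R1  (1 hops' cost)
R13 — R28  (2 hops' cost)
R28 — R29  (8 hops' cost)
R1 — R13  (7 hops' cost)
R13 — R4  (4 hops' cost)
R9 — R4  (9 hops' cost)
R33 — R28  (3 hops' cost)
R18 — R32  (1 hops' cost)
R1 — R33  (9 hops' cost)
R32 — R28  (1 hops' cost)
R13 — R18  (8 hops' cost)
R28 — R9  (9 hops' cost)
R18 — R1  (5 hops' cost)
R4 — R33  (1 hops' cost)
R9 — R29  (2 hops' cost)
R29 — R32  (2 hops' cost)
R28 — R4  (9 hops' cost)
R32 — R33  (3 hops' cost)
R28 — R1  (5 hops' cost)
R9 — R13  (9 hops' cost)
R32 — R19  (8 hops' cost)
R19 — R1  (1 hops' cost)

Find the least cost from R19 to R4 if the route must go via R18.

11 hops' cost

Shortest R19→R18: R19–R1–R18 = 6
Shortest R18→R4: R18–R32–R33–R4 = 5
Total via R18: 6 + 5 = 11 hops' cost.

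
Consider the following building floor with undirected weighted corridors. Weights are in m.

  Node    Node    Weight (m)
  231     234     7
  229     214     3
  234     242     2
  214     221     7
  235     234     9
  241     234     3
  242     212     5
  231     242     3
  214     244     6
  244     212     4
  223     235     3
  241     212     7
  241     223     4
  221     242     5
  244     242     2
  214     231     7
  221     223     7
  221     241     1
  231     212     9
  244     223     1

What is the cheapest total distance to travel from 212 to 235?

Enumerating some paths:
212–241–223–235: 7+4+3 = 14
212–242–244–223–235: 5+2+1+3 = 11
212–244–223–235: 4+1+3 = 8
212–242–234–235: 5+2+9 = 16
Cheapest is 212–244–223–235 at 8 m.

8 m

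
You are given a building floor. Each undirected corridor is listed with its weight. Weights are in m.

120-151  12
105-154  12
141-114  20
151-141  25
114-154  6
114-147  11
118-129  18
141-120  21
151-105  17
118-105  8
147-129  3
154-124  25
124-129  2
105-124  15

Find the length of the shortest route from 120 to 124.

Settle nodes by increasing distance from 120:
120: 0
151: 12  (via 120)
141: 21  (via 120)
105: 29  (via 151)
118: 37  (via 105)
114: 41  (via 141)
154: 41  (via 105)
124: 44  (via 105)
Shortest route: 120–151–105–124 = 44 m.

44 m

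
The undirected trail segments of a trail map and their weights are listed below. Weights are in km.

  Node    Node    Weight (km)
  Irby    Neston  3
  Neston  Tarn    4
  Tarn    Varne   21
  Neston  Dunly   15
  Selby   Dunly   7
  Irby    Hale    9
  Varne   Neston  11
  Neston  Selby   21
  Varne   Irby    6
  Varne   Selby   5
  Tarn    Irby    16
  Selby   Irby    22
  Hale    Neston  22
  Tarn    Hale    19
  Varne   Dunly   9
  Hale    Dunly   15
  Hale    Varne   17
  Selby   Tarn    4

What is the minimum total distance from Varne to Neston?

9 km

Compare a few routes:
Varne - Neston: 11 = 11
Varne - Irby - Neston: 6+3 = 9
Varne - Selby - Tarn - Neston: 5+4+4 = 13
Cheapest is Varne - Irby - Neston at 9 km.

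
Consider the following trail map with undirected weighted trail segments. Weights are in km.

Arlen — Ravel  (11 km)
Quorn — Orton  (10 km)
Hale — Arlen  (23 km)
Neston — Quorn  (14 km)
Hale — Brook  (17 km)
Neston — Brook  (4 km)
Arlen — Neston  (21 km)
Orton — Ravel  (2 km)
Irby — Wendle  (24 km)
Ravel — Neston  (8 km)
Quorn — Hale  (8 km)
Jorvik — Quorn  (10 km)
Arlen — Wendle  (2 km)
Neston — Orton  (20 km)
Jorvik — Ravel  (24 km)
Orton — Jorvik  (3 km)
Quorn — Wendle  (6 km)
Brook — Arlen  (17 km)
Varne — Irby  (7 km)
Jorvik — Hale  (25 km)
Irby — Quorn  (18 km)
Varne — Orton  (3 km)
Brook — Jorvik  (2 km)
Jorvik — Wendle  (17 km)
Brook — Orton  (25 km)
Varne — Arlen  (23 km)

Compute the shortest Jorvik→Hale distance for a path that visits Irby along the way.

39 km

Best Jorvik to Irby: Jorvik–Orton–Varne–Irby costing 13
Shortest Irby→Hale: Irby–Quorn–Hale = 26
Total via Irby: 13 + 26 = 39 km.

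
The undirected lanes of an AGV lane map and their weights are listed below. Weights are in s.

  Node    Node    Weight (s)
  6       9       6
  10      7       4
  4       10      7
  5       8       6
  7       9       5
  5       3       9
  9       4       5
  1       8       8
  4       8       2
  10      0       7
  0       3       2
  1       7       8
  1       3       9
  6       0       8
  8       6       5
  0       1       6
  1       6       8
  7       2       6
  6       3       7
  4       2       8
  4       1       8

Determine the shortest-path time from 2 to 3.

19 s

Shortest distances from 2:
2: 0
7: 6  (via 2)
4: 8  (via 2)
8: 10  (via 4)
10: 10  (via 7)
9: 11  (via 7)
1: 14  (via 7)
6: 15  (via 8)
5: 16  (via 8)
0: 17  (via 10)
3: 19  (via 0)
Shortest route: 2–7–10–0–3 = 19 s.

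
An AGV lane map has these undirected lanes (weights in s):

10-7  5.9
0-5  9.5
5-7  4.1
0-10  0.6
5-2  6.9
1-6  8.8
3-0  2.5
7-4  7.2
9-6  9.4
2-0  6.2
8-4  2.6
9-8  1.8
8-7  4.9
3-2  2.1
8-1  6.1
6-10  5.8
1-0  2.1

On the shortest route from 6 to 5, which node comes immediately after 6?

10

Candidate routes:
6 → 10 → 0 → 3 → 2 → 5: 5.8+0.6+2.5+2.1+6.9 = 17.9
6 → 10 → 7 → 5: 5.8+5.9+4.1 = 15.8
6 → 10 → 0 → 5: 5.8+0.6+9.5 = 15.9
The minimum is 15.8 s via 6 → 10 → 7 → 5.
So from 6 the first move is to 10.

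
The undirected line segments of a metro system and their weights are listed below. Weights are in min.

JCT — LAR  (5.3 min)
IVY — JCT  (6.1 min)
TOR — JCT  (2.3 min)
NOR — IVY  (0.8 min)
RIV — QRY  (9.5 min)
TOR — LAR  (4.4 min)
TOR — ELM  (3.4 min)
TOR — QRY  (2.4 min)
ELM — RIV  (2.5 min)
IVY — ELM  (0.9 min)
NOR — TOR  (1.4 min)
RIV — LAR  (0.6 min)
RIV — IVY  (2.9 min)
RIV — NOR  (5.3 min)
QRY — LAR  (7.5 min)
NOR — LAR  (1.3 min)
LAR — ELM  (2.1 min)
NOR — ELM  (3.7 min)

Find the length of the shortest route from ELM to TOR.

3.1 min

Enumerating some paths:
ELM → NOR → TOR: 3.7+1.4 = 5.1
ELM → IVY → NOR → TOR: 0.9+0.8+1.4 = 3.1
ELM → TOR: 3.4 = 3.4
ELM → LAR → NOR → TOR: 2.1+1.3+1.4 = 4.8
Cheapest is ELM → IVY → NOR → TOR at 3.1 min.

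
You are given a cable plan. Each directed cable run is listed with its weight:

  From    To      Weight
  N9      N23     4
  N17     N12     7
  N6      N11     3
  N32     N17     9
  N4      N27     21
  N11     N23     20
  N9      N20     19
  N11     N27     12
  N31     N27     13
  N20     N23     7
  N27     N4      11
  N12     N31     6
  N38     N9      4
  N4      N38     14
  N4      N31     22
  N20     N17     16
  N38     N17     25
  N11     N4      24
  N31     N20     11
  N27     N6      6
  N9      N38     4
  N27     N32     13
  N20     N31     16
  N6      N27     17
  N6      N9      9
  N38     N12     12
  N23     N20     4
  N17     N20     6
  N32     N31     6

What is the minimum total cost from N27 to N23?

19

Settle nodes by increasing distance from N27:
N27: 0
N6: 6  (via N27)
N11: 9  (via N6)
N4: 11  (via N27)
N32: 13  (via N27)
N9: 15  (via N6)
N23: 19  (via N9)
Shortest route: N27 → N6 → N9 → N23 = 19.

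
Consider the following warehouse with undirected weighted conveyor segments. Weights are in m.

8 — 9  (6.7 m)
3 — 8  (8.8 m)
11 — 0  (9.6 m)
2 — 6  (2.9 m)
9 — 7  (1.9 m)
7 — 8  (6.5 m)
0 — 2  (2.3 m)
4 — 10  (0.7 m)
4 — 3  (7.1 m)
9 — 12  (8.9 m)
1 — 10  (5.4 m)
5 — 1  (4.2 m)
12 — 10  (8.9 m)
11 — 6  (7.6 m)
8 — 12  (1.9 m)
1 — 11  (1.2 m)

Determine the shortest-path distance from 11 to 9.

24.1 m

Running Dijkstra from 11:
11: 0
1: 1.2  (via 11)
5: 5.4  (via 1)
10: 6.6  (via 1)
4: 7.3  (via 10)
6: 7.6  (via 11)
0: 9.6  (via 11)
2: 10.5  (via 6)
3: 14.4  (via 4)
12: 15.5  (via 10)
8: 17.4  (via 12)
7: 23.9  (via 8)
9: 24.1  (via 8)
Shortest route: 11–1–10–12–8–9 = 24.1 m.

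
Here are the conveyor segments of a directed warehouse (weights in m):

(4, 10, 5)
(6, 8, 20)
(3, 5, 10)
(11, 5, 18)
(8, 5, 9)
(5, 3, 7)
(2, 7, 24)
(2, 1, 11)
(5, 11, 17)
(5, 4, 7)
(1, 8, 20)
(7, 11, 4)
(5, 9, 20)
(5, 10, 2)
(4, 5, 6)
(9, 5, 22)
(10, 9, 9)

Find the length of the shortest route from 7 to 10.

Compare a few routes:
7 - 11 - 5 - 4 - 10: 4+18+7+5 = 34
7 - 11 - 5 - 10: 4+18+2 = 24
Cheapest is 7 - 11 - 5 - 10 at 24 m.

24 m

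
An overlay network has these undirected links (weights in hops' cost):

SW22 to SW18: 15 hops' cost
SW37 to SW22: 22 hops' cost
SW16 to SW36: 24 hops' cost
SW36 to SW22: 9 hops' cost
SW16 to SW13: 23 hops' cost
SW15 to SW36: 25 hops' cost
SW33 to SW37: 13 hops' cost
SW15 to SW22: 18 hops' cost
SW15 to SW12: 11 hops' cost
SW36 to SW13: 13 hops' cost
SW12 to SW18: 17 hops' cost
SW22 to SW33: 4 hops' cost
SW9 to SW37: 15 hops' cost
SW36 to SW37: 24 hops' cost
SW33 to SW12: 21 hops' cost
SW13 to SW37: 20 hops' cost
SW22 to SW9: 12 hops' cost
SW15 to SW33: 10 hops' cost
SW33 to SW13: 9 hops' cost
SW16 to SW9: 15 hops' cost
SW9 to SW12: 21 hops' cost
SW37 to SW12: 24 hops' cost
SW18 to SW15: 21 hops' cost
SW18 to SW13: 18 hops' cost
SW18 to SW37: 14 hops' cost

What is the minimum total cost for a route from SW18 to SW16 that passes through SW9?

Best SW18 to SW9: SW18–SW22–SW9 costing 27
Shortest SW9→SW16: SW9–SW16 = 15
Total via SW9: 27 + 15 = 42 hops' cost.

42 hops' cost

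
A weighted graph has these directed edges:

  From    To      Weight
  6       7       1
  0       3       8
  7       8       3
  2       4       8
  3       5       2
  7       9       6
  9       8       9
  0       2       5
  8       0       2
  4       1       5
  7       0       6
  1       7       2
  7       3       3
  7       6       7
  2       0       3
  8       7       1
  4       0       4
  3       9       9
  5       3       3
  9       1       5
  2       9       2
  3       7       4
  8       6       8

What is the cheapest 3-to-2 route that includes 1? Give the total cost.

26

Best 3 to 1: 3–9–1 costing 14
Best 1 to 2: 1–7–8–0–2 costing 12
Total via 1: 14 + 12 = 26.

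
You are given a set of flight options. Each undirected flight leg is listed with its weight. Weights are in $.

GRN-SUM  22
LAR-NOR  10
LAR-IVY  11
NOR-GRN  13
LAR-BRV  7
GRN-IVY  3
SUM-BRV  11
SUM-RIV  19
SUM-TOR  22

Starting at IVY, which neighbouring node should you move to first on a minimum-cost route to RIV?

GRN

Enumerating some paths:
IVY → GRN → NOR → LAR → BRV → SUM → RIV: 3+13+10+7+11+19 = 63
IVY → LAR → BRV → SUM → RIV: 11+7+11+19 = 48
IVY → GRN → SUM → RIV: 3+22+19 = 44
The minimum is $44 via IVY → GRN → SUM → RIV.
So from IVY the first move is to GRN.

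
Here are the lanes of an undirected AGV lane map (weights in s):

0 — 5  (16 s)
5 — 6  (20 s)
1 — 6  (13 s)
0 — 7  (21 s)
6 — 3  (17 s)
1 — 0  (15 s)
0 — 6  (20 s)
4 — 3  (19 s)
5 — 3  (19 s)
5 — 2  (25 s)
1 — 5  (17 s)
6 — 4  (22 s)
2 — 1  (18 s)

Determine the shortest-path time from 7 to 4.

63 s

Running Dijkstra from 7:
7: 0
0: 21  (via 7)
1: 36  (via 0)
5: 37  (via 0)
6: 41  (via 0)
2: 54  (via 1)
3: 56  (via 5)
4: 63  (via 6)
Shortest route: 7 → 0 → 6 → 4 = 63 s.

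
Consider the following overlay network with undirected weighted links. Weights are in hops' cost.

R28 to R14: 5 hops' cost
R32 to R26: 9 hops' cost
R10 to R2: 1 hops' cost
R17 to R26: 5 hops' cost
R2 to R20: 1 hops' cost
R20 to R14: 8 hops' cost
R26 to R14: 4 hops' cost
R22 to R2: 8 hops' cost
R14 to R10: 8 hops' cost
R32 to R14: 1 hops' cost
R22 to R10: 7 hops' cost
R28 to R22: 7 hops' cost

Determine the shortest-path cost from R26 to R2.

13 hops' cost

Enumerating some paths:
R26–R32–R14–R10–R2: 9+1+8+1 = 19
R26–R14–R20–R2: 4+8+1 = 13
The minimum is 13 hops' cost via R26–R14–R20–R2.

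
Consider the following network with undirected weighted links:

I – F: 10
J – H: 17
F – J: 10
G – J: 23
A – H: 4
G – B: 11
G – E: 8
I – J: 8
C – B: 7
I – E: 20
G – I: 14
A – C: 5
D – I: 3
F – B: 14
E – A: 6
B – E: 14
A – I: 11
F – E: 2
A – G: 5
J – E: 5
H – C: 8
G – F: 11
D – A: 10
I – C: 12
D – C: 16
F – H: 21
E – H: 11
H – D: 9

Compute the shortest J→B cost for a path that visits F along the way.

Best J to F: J → E → F costing 7
Best F to B: F → B costing 14
Total via F: 7 + 14 = 21.

21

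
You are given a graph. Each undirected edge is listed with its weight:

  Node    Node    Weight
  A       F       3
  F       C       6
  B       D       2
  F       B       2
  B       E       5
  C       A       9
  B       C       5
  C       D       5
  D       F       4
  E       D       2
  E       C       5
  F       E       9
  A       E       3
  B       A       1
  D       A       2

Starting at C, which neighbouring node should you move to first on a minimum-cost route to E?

Enumerating some paths:
C → D → E: 5+2 = 7
C → B → A → E: 5+1+3 = 9
C → E: 5 = 5
The minimum is 5 via C → E.
So from C the first move is to E.

E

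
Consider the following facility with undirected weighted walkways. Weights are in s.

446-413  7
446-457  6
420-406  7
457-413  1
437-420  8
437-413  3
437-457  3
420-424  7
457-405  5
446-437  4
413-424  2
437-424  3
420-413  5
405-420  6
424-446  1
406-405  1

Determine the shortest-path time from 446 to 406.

Candidate routes:
446 → 424 → 413 → 457 → 405 → 406: 1+2+1+5+1 = 10
446 → 457 → 405 → 406: 6+5+1 = 12
446 → 424 → 437 → 457 → 405 → 406: 1+3+3+5+1 = 13
Cheapest is 446 → 424 → 413 → 457 → 405 → 406 at 10 s.

10 s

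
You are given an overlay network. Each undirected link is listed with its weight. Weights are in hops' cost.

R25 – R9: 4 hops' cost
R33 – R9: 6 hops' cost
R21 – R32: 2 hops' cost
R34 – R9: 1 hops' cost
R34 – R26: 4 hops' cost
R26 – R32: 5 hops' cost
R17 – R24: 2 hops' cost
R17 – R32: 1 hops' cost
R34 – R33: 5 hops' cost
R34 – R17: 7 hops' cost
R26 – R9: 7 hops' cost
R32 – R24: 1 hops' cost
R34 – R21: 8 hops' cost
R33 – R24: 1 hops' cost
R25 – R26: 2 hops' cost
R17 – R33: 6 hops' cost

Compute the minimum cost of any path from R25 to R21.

Shortest distances from R25:
R25: 0
R26: 2  (via R25)
R9: 4  (via R25)
R34: 5  (via R9)
R32: 7  (via R26)
R24: 8  (via R32)
R17: 8  (via R32)
R21: 9  (via R32)
Shortest route: R25–R26–R32–R21 = 9 hops' cost.

9 hops' cost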